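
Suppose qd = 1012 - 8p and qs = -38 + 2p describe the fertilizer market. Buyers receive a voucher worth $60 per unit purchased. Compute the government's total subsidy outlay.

Government cost = $16080

Pre-subsidy: 1012 - 8p = -38 + 2p gives p* = 105, q* = 172.
With the rebate, buyers effectively pay pb = ps − 60, where ps is the price sellers receive.
Demand in terms of ps becomes qd = 1012 − 8(ps − 60) = 1492 - 8ps. Setting this equal to supply: 1492 - 8ps = -38 + 2ps, so ps = 153.
Buyers pay pb = 153 − 60 = 93; q' = -38 + 2·153 = 268.
Government outlay = subsidy × quantity = 60 × 268 = 16080.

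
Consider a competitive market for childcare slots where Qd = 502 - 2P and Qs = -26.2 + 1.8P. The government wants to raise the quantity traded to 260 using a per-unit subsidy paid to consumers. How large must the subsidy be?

Required subsidy s = 38 per unit

At Q = 260, invert demand for the buyer price: Pb = (502 − 260)/2 = 121; invert supply for the seller price: Ps = (260 − (-26.2))/1.8 = 159.
The subsidy must fill the gap: s = Ps − Pb = 159 − 121 = 38.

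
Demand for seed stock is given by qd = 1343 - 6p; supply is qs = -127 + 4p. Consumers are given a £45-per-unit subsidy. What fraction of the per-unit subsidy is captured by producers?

Producer share = 0.6

Pre-subsidy: 1343 - 6p = -127 + 4p gives p* = 147, q* = 461.
With the rebate, buyers effectively pay pb = ps − 45, where ps is the price sellers receive.
Demand in terms of ps becomes qd = 1343 − 6(ps − 45) = 1613 - 6ps. Setting this equal to supply: 1613 - 6ps = -127 + 4ps, so ps = 174.
Buyers pay pb = 174 − 45 = 129; q' = -127 + 4·174 = 569.
Buyers' price falls by p* − pb = 147 − 129 = 18; sellers' price rises by ps − p* = 174 − 147 = 27.
So producers capture 27/45 = 0.6 of each unit of subsidy.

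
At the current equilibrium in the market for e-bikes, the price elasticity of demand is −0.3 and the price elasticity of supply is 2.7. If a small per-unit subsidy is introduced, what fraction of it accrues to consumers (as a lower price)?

For a small subsidy around the equilibrium, the benefit split depends on the relative slopes, which at a point are proportional to the elasticities.
Buyer share = εs/(εs + |εd|) = 2.7/(2.7 + 0.3) = 0.9; seller share = |εd|/(εs + |εd|) = 0.1.

Consumer share = 0.9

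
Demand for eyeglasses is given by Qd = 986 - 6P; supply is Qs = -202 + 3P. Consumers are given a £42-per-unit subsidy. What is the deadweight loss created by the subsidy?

Pre-subsidy: 986 - 6P = -202 + 3P gives P* = 132, Q* = 194.
With the rebate, buyers effectively pay Pb = Ps − 42, where Ps is the price sellers receive.
Demand in terms of Ps becomes Qd = 986 − 6(Ps − 42) = 1238 - 6Ps. Setting this equal to supply: 1238 - 6Ps = -202 + 3Ps, so Ps = 160.
Buyers pay Pb = 160 − 42 = 118; Q' = -202 + 3·160 = 278.
The subsidy expands output by 278 − 194 = 84 past the efficient level; on those units the gap between marginal cost and willingness to pay runs from 0 up to 42.
DWL = ½ × 42 × 84 = 1764.

Deadweight loss = £1764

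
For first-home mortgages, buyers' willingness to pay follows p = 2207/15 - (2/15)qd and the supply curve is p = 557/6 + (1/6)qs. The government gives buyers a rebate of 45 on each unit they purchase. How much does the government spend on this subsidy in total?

Pre-subsidy: 2207/15 - (2/15)q = 557/6 + (1/6)q gives q* = 181 and p* = 123.
With the rebate, buyers effectively pay pb = ps − 45, where ps is the price sellers receive.
On the curves, pb = 2207/15 - (2/15)q and ps = 557/6 + (1/6)q; the wedge ps − pb = 45 gives 557/6 + (1/6)q − (2207/15 - (2/15)q) = 45, so q' = 331.
Then pb = 2207/15 − (2/15)·331 = 103 and ps = 557/6 + (1/6)·331 = 148.
Government outlay = subsidy × quantity = 45 × 331 = 14895.

Government cost = 14895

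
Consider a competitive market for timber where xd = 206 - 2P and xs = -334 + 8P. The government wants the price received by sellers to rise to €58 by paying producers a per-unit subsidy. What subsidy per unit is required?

Required subsidy s = €20 per unit

At a seller price of 58, quantity supplied is -334 + 8·58 = 130.
Buyers absorb 130 only when they pay Pb with 206 − 2·Pb = 130, i.e. Pb = 38.
s = Ps − Pb = 58 − 38 = 20.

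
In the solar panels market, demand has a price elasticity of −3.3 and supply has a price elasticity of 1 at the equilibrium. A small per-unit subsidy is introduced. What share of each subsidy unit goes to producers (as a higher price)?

Producer share = 33/43

For a small subsidy around the equilibrium, the benefit split depends on the relative slopes, which at a point are proportional to the elasticities.
Buyer share = εs/(εs + |εd|) = 1/(1 + 3.3) = 10/43; seller share = |εd|/(εs + |εd|) = 33/43.
So producers capture 33/43 of the subsidy.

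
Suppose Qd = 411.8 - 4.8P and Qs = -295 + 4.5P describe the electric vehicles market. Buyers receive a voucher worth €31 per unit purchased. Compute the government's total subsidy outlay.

Pre-subsidy: 411.8 - 4.8P = -295 + 4.5P gives P* = 76, Q* = 47.
With the rebate, buyers effectively pay Pb = Ps − 31, where Ps is the price sellers receive.
Demand in terms of Ps becomes Qd = 411.8 − 4.8(Ps − 31) = 560.6 - 4.8Ps. Setting this equal to supply: 560.6 - 4.8Ps = -295 + 4.5Ps, so Ps = 92.
Buyers pay Pb = 92 − 31 = 61; Q' = -295 + 4.5·92 = 119.
Government outlay = subsidy × quantity = 31 × 119 = 3689.

Government cost = €3689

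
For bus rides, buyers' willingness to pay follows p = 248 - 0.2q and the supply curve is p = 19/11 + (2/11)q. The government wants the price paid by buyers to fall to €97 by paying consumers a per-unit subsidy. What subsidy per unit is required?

Required subsidy s = €42 per unit

At a buyer price of 97, quantity demanded is 1240 − 5·97 = 755.
Sellers supply 755 only when they receive ps = 19/11 + (2/11)·755 = 139.
s = ps − pb = 139 − 97 = 42.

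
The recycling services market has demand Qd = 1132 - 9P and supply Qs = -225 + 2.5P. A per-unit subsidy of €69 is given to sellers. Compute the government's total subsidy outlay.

Pre-subsidy: 1132 - 9P = -225 + 2.5P gives P* = 118, Q* = 70.
With the subsidy, sellers receive Ps = Pb + 69 for each unit, where Pb is the price buyers pay.
Supply in terms of Pb becomes Qs = -225 + 2.5(Pb + 69) = -52.5 + 2.5Pb. Setting this equal to demand: 1132 - 9Pb = -52.5 + 2.5Pb, so Pb = 103.
Sellers receive Ps = 103 + 69 = 172; Q' = 1132 − 9·103 = 205.
Government outlay = subsidy × quantity = 69 × 205 = 14145.

Government cost = €14145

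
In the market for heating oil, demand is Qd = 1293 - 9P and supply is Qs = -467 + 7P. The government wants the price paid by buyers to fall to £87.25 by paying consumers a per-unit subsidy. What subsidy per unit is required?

At a buyer price of 87.25, quantity demanded is 1293 − 9·87.25 = 507.75.
Sellers supply 507.75 only when they receive Ps with -467 + 7·Ps = 507.75, i.e. Ps = 139.25.
s = Ps − Pb = 139.25 − 87.25 = 52.

Required subsidy s = £52 per unit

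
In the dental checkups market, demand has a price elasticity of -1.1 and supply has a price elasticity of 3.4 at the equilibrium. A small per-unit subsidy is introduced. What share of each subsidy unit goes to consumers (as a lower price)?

Consumer share = 34/45

For a small subsidy around the equilibrium, the benefit split depends on the relative slopes, which at a point are proportional to the elasticities.
Buyer share = εs/(εs + |εd|) = 3.4/(3.4 + 1.1) = 34/45; seller share = |εd|/(εs + |εd|) = 11/45.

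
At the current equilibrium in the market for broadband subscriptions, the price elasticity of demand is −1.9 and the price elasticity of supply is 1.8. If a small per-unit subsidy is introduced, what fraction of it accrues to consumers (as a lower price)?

Consumer share = 18/37

For a small subsidy around the equilibrium, the benefit split depends on the relative slopes, which at a point are proportional to the elasticities.
Buyer share = εs/(εs + |εd|) = 1.8/(1.8 + 1.9) = 18/37; seller share = |εd|/(εs + |εd|) = 19/37.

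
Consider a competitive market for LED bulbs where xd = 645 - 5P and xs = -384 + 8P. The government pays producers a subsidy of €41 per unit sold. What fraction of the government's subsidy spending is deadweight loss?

Pre-subsidy: 645 - 5P = -384 + 8P gives P* = 1029/13, x* = 3240/13.
With the subsidy, sellers receive Ps = Pb + 41 for each unit, where Pb is the price buyers pay.
Supply in terms of Pb becomes xs = -384 + 8(Pb + 41) = -56 + 8Pb. Setting this equal to demand: 645 - 5Pb = -56 + 8Pb, so Pb = 701/13.
Sellers receive Ps = 701/13 + 41 = 1234/13; x' = 645 − 5·(701/13) = 4880/13.
ΔCS = ½(3240/13 + 4880/13)(1029/13 − 701/13) = 1331680/169; ΔPS = ½(3240/13 + 4880/13)(1234/13 − 1029/13) = 832300/169.
Government spending = 41 × 4880/13 = 200080/13.
DWL = ½ × 41 × (4880/13 − 3240/13) = 33620/13; fraction = (33620/13) / (200080/13) = 41/244.

DWL / government spending = 41/244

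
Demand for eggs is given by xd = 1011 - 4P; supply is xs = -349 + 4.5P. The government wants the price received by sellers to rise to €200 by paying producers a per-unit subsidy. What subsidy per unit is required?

Required subsidy s = €85 per unit

At a seller price of 200, quantity supplied is -349 + 4.5·200 = 551.
Buyers absorb 551 only when they pay Pb with 1011 − 4·Pb = 551, i.e. Pb = 115.
s = Ps − Pb = 200 − 115 = 85.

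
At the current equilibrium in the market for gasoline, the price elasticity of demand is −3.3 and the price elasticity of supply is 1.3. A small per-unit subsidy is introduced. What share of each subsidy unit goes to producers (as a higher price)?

Producer share = 33/46

For a small subsidy around the equilibrium, the benefit split depends on the relative slopes, which at a point are proportional to the elasticities.
Buyer share = εs/(εs + |εd|) = 1.3/(1.3 + 3.3) = 13/46; seller share = |εd|/(εs + |εd|) = 33/46.
So producers capture 33/46 of the subsidy.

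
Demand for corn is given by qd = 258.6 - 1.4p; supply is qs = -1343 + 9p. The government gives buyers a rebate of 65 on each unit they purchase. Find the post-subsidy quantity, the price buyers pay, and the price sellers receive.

Pre-subsidy: 258.6 - 1.4p = -1343 + 9p gives p* = 154, q* = 43.
With the rebate, buyers effectively pay pb = ps − 65, where ps is the price sellers receive.
Demand in terms of ps becomes qd = 258.6 − 1.4(ps − 65) = 349.6 - 1.4ps. Setting this equal to supply: 349.6 - 1.4ps = -1343 + 9ps, so ps = 162.75.
Buyers pay pb = 162.75 − 65 = 97.75; q' = -1343 + 9·162.75 = 121.75.

q' = 121.75; buyers pay 97.75; sellers receive 162.75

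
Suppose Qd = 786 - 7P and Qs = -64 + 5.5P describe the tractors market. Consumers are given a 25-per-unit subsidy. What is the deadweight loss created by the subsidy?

Pre-subsidy: 786 - 7P = -64 + 5.5P gives P* = 68, Q* = 310.
With the rebate, buyers effectively pay Pb = Ps − 25, where Ps is the price sellers receive.
Demand in terms of Ps becomes Qd = 786 − 7(Ps − 25) = 961 - 7Ps. Setting this equal to supply: 961 - 7Ps = -64 + 5.5Ps, so Ps = 82.
Buyers pay Pb = 82 − 25 = 57; Q' = -64 + 5.5·82 = 387.
The subsidy expands output by 387 − 310 = 77 past the efficient level; on those units the gap between marginal cost and willingness to pay runs from 0 up to 25.
DWL = ½ × 25 × 77 = 962.5.

Deadweight loss = 962.5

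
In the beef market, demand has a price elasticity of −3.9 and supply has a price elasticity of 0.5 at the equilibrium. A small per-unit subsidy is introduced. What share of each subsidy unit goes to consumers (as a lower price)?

For a small subsidy around the equilibrium, the benefit split depends on the relative slopes, which at a point are proportional to the elasticities.
Buyer share = εs/(εs + |εd|) = 0.5/(0.5 + 3.9) = 5/44; seller share = |εd|/(εs + |εd|) = 39/44.

Consumer share = 5/44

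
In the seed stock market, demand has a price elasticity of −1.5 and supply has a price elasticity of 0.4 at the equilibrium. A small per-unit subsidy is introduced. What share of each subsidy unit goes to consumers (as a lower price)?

For a small subsidy around the equilibrium, the benefit split depends on the relative slopes, which at a point are proportional to the elasticities.
Buyer share = εs/(εs + |εd|) = 0.4/(0.4 + 1.5) = 4/19; seller share = |εd|/(εs + |εd|) = 15/19.

Consumer share = 4/19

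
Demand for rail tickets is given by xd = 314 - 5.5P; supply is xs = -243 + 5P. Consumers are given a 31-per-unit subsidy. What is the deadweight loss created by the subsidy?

Deadweight loss = 52855/42

Pre-subsidy: 314 - 5.5P = -243 + 5P gives P* = 1114/21, x* = 467/21.
With the rebate, buyers effectively pay Pb = Ps − 31, where Ps is the price sellers receive.
Demand in terms of Ps becomes xd = 314 − 5.5(Ps − 31) = 484.5 - 5.5Ps. Setting this equal to supply: 484.5 - 5.5Ps = -243 + 5Ps, so Ps = 485/7.
Buyers pay Pb = 485/7 − 31 = 268/7; x' = -243 + 5·(485/7) = 724/7.
The subsidy expands output by 724/7 − 467/21 = 1705/21 past the efficient level; on those units the gap between marginal cost and willingness to pay runs from 0 up to 31.
DWL = ½ × 31 × 1705/21 = 52855/42.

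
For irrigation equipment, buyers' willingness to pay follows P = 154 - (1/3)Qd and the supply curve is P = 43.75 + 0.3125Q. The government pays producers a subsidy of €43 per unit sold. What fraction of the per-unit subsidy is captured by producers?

Pre-subsidy: 154 - (1/3)Q = 43.75 + 0.3125Q gives Q* = 5292/31 and P* = 3010/31.
With the subsidy, sellers receive Ps = Pb + 43 for each unit, where Pb is the price buyers pay.
On the curves, Pb = 154 - (1/3)Q and Ps = 43.75 + 0.3125Q; the wedge Ps − Pb = 43 gives 43.75 + 0.3125Q − (154 - (1/3)Q) = 43, so Q' = 7356/31.
Then Pb = 154 − (1/3)·(7356/31) = 2322/31 and Ps = 43.75 + 0.3125·(7356/31) = 3655/31.
Buyers' price falls by P* − Pb = 3010/31 − 2322/31 = 688/31; sellers' price rises by Ps − P* = 3655/31 − 3010/31 = 645/31.
So producers capture (645/31)/43 = 15/31 of each unit of subsidy.

Producer share = 15/31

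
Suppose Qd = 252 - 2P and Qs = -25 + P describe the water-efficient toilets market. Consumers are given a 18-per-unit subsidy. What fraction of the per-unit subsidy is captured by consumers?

Pre-subsidy: 252 - 2P = -25 + P gives P* = 277/3, Q* = 202/3.
With the rebate, buyers effectively pay Pb = Ps − 18, where Ps is the price sellers receive.
Demand in terms of Ps becomes Qd = 252 − 2(Ps − 18) = 288 - 2Ps. Setting this equal to supply: 288 - 2Ps = -25 + Ps, so Ps = 313/3.
Buyers pay Pb = 313/3 − 18 = 259/3; Q' = -25 + 1·(313/3) = 238/3.
Buyers' price falls by P* − Pb = 277/3 − 259/3 = 6; sellers' price rises by Ps − P* = 313/3 − 277/3 = 12.
So consumers capture 6/18 = 1/3 of each unit of subsidy.

Consumer share = 1/3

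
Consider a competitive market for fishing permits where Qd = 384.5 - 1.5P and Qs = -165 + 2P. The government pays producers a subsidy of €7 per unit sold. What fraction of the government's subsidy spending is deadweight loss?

DWL / government spending = 3/155

Pre-subsidy: 384.5 - 1.5P = -165 + 2P gives P* = 157, Q* = 149.
With the subsidy, sellers receive Ps = Pb + 7 for each unit, where Pb is the price buyers pay.
Supply in terms of Pb becomes Qs = -165 + 2(Pb + 7) = -151 + 2Pb. Setting this equal to demand: 384.5 - 1.5Pb = -151 + 2Pb, so Pb = 153.
Sellers receive Ps = 153 + 7 = 160; Q' = 384.5 − 1.5·153 = 155.
ΔCS = ½(149 + 155)(157 − 153) = 608; ΔPS = ½(149 + 155)(160 − 157) = 456.
Government spending = 7 × 155 = 1085.
DWL = ½ × 7 × (155 − 149) = 21; fraction = 21 / 1085 = 3/155.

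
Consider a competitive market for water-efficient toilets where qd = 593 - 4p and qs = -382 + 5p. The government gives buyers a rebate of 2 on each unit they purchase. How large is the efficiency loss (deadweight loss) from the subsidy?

Deadweight loss = 40/9

Pre-subsidy: 593 - 4p = -382 + 5p gives p* = 325/3, q* = 479/3.
With the rebate, buyers effectively pay pb = ps − 2, where ps is the price sellers receive.
Demand in terms of ps becomes qd = 593 − 4(ps − 2) = 601 - 4ps. Setting this equal to supply: 601 - 4ps = -382 + 5ps, so ps = 983/9.
Buyers pay pb = 983/9 − 2 = 965/9; q' = -382 + 5·(983/9) = 1477/9.
The subsidy expands output by 1477/9 − 479/3 = 40/9 past the efficient level; on those units the gap between marginal cost and willingness to pay runs from 0 up to 2.
DWL = ½ × 2 × 40/9 = 40/9.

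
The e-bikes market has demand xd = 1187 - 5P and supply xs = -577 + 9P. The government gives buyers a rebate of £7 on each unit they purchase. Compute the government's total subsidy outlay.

Pre-subsidy: 1187 - 5P = -577 + 9P gives P* = 126, x* = 557.
With the rebate, buyers effectively pay Pb = Ps − 7, where Ps is the price sellers receive.
Demand in terms of Ps becomes xd = 1187 − 5(Ps − 7) = 1222 - 5Ps. Setting this equal to supply: 1222 - 5Ps = -577 + 9Ps, so Ps = 128.5.
Buyers pay Pb = 128.5 − 7 = 121.5; x' = -577 + 9·128.5 = 579.5.
Government outlay = subsidy × quantity = 7 × 579.5 = 4056.5.

Government cost = £4056.5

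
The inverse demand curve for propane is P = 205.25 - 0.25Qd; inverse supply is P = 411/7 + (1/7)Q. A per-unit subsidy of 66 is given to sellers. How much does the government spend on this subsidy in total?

Pre-subsidy: 205.25 - 0.25Q = 411/7 + (1/7)Q gives Q* = 373 and P* = 112.
With the subsidy, sellers receive Ps = Pb + 66 for each unit, where Pb is the price buyers pay.
On the curves, Pb = 205.25 - 0.25Q and Ps = 411/7 + (1/7)Q; the wedge Ps − Pb = 66 gives 411/7 + (1/7)Q − (205.25 - 0.25Q) = 66, so Q' = 541.
Then Pb = 205.25 − 0.25·541 = 70 and Ps = 411/7 + (1/7)·541 = 136.
Government outlay = subsidy × quantity = 66 × 541 = 35706.

Government cost = 35706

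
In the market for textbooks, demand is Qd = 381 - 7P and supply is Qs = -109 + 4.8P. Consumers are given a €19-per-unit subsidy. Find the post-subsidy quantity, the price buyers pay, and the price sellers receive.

Pre-subsidy: 381 - 7P = -109 + 4.8P gives P* = 2450/59, Q* = 5329/59.
With the rebate, buyers effectively pay Pb = Ps − 19, where Ps is the price sellers receive.
Demand in terms of Ps becomes Qd = 381 − 7(Ps − 19) = 514 - 7Ps. Setting this equal to supply: 514 - 7Ps = -109 + 4.8Ps, so Ps = 3115/59.
Buyers pay Pb = 3115/59 − 19 = 1994/59; Q' = -109 + 4.8·(3115/59) = 8521/59.

Q' = 8521/59; buyers pay 1994/59; sellers receive 3115/59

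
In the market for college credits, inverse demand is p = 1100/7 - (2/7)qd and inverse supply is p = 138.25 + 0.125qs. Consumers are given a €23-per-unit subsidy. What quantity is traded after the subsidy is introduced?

Pre-subsidy: 1100/7 - (2/7)q = 138.25 + 0.125q gives q* = 46 and p* = 144.
With the rebate, buyers effectively pay pb = ps − 23, where ps is the price sellers receive.
On the curves, pb = 1100/7 - (2/7)q and ps = 138.25 + 0.125q; the wedge ps − pb = 23 gives 138.25 + 0.125q − (1100/7 - (2/7)q) = 23, so q' = 102.
Then pb = 1100/7 − (2/7)·102 = 128 and ps = 138.25 + 0.125·102 = 151.

q' = 102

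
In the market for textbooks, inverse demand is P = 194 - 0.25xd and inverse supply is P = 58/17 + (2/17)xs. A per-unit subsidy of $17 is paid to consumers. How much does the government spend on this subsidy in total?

Government cost = $9598.88

Pre-subsidy: 194 - 0.25x = 58/17 + (2/17)x gives x* = 518.4 and P* = 64.4.
With the rebate, buyers effectively pay Pb = Ps − 17, where Ps is the price sellers receive.
On the curves, Pb = 194 - 0.25x and Ps = 58/17 + (2/17)x; the wedge Ps − Pb = 17 gives 58/17 + (2/17)x − (194 - 0.25x) = 17, so x' = 564.64.
Then Pb = 194 − 0.25·564.64 = 52.84 and Ps = 58/17 + (2/17)·564.64 = 69.84.
Government outlay = subsidy × quantity = 17 × 564.64 = 9598.88.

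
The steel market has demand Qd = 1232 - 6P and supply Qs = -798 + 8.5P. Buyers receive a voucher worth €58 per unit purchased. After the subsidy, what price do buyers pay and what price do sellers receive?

Buyers pay €106; sellers receive €164

Pre-subsidy: 1232 - 6P = -798 + 8.5P gives P* = 140, Q* = 392.
With the rebate, buyers effectively pay Pb = Ps − 58, where Ps is the price sellers receive.
Demand in terms of Ps becomes Qd = 1232 − 6(Ps − 58) = 1580 - 6Ps. Setting this equal to supply: 1580 - 6Ps = -798 + 8.5Ps, so Ps = 164.
Buyers pay Pb = 164 − 58 = 106; Q' = -798 + 8.5·164 = 596.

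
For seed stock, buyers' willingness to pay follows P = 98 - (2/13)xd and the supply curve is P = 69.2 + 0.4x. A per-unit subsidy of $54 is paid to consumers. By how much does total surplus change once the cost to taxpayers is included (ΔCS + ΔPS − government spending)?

Pre-subsidy: 98 - (2/13)x = 69.2 + 0.4x gives x* = 52 and P* = 90.
With the rebate, buyers effectively pay Pb = Ps − 54, where Ps is the price sellers receive.
On the curves, Pb = 98 - (2/13)x and Ps = 69.2 + 0.4x; the wedge Ps − Pb = 54 gives 69.2 + 0.4x − (98 - (2/13)x) = 54, so x' = 149.5.
Then Pb = 98 − (2/13)·149.5 = 75 and Ps = 69.2 + 0.4·149.5 = 129.
ΔCS = ½(52 + 149.5)(90 − 75) = 1511.25; ΔPS = ½(52 + 149.5)(129 − 90) = 3929.25.
Government spending = 54 × 149.5 = 8073.
Net change = 1511.25 + 3929.25 − 8073 = -2632.5. The loss equals the DWL triangle ½·54·97.5.

Net change in total surplus = -$2632.5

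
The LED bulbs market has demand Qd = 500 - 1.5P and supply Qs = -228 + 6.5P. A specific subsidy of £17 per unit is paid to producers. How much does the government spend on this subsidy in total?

Government cost = £6531.71875

Pre-subsidy: 500 - 1.5P = -228 + 6.5P gives P* = 91, Q* = 363.5.
With the subsidy, sellers receive Ps = Pb + 17 for each unit, where Pb is the price buyers pay.
Supply in terms of Pb becomes Qs = -228 + 6.5(Pb + 17) = -117.5 + 6.5Pb. Setting this equal to demand: 500 - 1.5Pb = -117.5 + 6.5Pb, so Pb = 77.1875.
Sellers receive Ps = 77.1875 + 17 = 94.1875; Q' = 500 − 1.5·77.1875 = 384.21875.
Government outlay = subsidy × quantity = 17 × 384.21875 = 6531.71875.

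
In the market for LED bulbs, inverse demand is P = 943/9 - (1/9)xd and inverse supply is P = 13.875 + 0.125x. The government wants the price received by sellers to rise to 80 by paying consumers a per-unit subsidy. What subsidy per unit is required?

At a seller price of 80, quantity supplied is -111 + 8·80 = 529.
Buyers absorb 529 only when they pay Pb = 943/9 − (1/9)·529 = 46.
s = Ps − Pb = 80 − 46 = 34.

Required subsidy s = 34 per unit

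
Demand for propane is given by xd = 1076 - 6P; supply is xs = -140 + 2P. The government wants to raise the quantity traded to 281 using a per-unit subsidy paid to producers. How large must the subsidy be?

Required subsidy s = 78 per unit

At x = 281, invert demand for the buyer price: Pb = (1076 − 281)/6 = 132.5; invert supply for the seller price: Ps = (281 − (-140))/2 = 210.5.
The subsidy must fill the gap: s = Ps − Pb = 210.5 − 132.5 = 78.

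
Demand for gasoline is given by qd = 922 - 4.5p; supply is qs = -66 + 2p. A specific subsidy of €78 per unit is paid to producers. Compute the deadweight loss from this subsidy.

Deadweight loss = €4212

Pre-subsidy: 922 - 4.5p = -66 + 2p gives p* = 152, q* = 238.
With the subsidy, sellers receive ps = pb + 78 for each unit, where pb is the price buyers pay.
Supply in terms of pb becomes qs = -66 + 2(pb + 78) = 90 + 2pb. Setting this equal to demand: 922 - 4.5pb = 90 + 2pb, so pb = 128.
Sellers receive ps = 128 + 78 = 206; q' = 922 − 4.5·128 = 346.
The subsidy expands output by 346 − 238 = 108 past the efficient level; on those units the gap between marginal cost and willingness to pay runs from 0 up to 78.
DWL = ½ × 78 × 108 = 4212.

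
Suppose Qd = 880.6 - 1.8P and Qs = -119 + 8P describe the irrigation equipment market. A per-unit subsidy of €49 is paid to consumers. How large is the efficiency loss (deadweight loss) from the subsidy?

Deadweight loss = €1764

Pre-subsidy: 880.6 - 1.8P = -119 + 8P gives P* = 102, Q* = 697.
With the rebate, buyers effectively pay Pb = Ps − 49, where Ps is the price sellers receive.
Demand in terms of Ps becomes Qd = 880.6 − 1.8(Ps − 49) = 968.8 - 1.8Ps. Setting this equal to supply: 968.8 - 1.8Ps = -119 + 8Ps, so Ps = 111.
Buyers pay Pb = 111 − 49 = 62; Q' = -119 + 8·111 = 769.
The subsidy expands output by 769 − 697 = 72 past the efficient level; on those units the gap between marginal cost and willingness to pay runs from 0 up to 49.
DWL = ½ × 49 × 72 = 1764.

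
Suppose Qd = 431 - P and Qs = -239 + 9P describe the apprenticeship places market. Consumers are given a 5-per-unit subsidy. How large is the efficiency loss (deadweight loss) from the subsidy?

Pre-subsidy: 431 - P = -239 + 9P gives P* = 67, Q* = 364.
With the rebate, buyers effectively pay Pb = Ps − 5, where Ps is the price sellers receive.
Demand in terms of Ps becomes Qd = 431 − 1(Ps − 5) = 436 - Ps. Setting this equal to supply: 436 - Ps = -239 + 9Ps, so Ps = 67.5.
Buyers pay Pb = 67.5 − 5 = 62.5; Q' = -239 + 9·67.5 = 368.5.
The subsidy expands output by 368.5 − 364 = 4.5 past the efficient level; on those units the gap between marginal cost and willingness to pay runs from 0 up to 5.
DWL = ½ × 5 × 4.5 = 11.25.

Deadweight loss = 11.25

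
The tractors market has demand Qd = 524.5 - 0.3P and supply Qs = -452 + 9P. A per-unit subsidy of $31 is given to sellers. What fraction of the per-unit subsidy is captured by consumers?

Consumer share = 30/31

Pre-subsidy: 524.5 - 0.3P = -452 + 9P gives P* = 105, Q* = 493.
With the subsidy, sellers receive Ps = Pb + 31 for each unit, where Pb is the price buyers pay.
Supply in terms of Pb becomes Qs = -452 + 9(Pb + 31) = -173 + 9Pb. Setting this equal to demand: 524.5 - 0.3Pb = -173 + 9Pb, so Pb = 75.
Sellers receive Ps = 75 + 31 = 106; Q' = 524.5 − 0.3·75 = 502.
Buyers' price falls by P* − Pb = 105 − 75 = 30; sellers' price rises by Ps − P* = 106 − 105 = 1.
So consumers capture 30/31 = 30/31 of each unit of subsidy.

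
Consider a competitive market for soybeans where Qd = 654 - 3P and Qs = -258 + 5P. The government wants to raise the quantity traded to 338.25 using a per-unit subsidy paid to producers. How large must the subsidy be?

At Q = 338.25, invert demand for the buyer price: Pb = (654 − 338.25)/3 = 105.25; invert supply for the seller price: Ps = (338.25 − (-258))/5 = 119.25.
The subsidy must fill the gap: s = Ps − Pb = 119.25 − 105.25 = 14.

Required subsidy s = 14 per unit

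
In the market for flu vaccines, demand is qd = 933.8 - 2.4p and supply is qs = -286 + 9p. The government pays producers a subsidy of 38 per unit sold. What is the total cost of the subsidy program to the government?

Government cost = 28462

Pre-subsidy: 933.8 - 2.4p = -286 + 9p gives p* = 107, q* = 677.
With the subsidy, sellers receive ps = pb + 38 for each unit, where pb is the price buyers pay.
Supply in terms of pb becomes qs = -286 + 9(pb + 38) = 56 + 9pb. Setting this equal to demand: 933.8 - 2.4pb = 56 + 9pb, so pb = 77.
Sellers receive ps = 77 + 38 = 115; q' = 933.8 − 2.4·77 = 749.
Government outlay = subsidy × quantity = 38 × 749 = 28462.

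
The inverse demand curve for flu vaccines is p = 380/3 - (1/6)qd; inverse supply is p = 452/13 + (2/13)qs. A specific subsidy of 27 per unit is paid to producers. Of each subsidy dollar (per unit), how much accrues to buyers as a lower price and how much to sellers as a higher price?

Pre-subsidy: 380/3 - (1/6)q = 452/13 + (2/13)q gives q* = 286.72 and p* = 78.88.
With the subsidy, sellers receive ps = pb + 27 for each unit, where pb is the price buyers pay.
On the curves, pb = 380/3 - (1/6)q and ps = 452/13 + (2/13)q; the wedge ps − pb = 27 gives 452/13 + (2/13)q − (380/3 - (1/6)q) = 27, so q' = 370.96.
Then pb = 380/3 − (1/6)·370.96 = 64.84 and ps = 452/13 + (2/13)·370.96 = 91.84.
Buyers' price falls by p* − pb = 78.88 − 64.84 = 14.04; sellers' price rises by ps − p* = 91.84 − 78.88 = 12.96.

Buyers gain 14.04 per unit; sellers gain 12.96 per unit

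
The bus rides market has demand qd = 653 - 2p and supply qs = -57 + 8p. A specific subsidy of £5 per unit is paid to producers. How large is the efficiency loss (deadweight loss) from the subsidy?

Pre-subsidy: 653 - 2p = -57 + 8p gives p* = 71, q* = 511.
With the subsidy, sellers receive ps = pb + 5 for each unit, where pb is the price buyers pay.
Supply in terms of pb becomes qs = -57 + 8(pb + 5) = -17 + 8pb. Setting this equal to demand: 653 - 2pb = -17 + 8pb, so pb = 67.
Sellers receive ps = 67 + 5 = 72; q' = 653 − 2·67 = 519.
The subsidy expands output by 519 − 511 = 8 past the efficient level; on those units the gap between marginal cost and willingness to pay runs from 0 up to 5.
DWL = ½ × 5 × 8 = 20.

Deadweight loss = £20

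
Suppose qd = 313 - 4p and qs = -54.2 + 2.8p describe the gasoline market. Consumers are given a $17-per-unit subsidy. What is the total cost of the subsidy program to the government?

Pre-subsidy: 313 - 4p = -54.2 + 2.8p gives p* = 54, q* = 97.
With the rebate, buyers effectively pay pb = ps − 17, where ps is the price sellers receive.
Demand in terms of ps becomes qd = 313 − 4(ps − 17) = 381 - 4ps. Setting this equal to supply: 381 - 4ps = -54.2 + 2.8ps, so ps = 64.
Buyers pay pb = 64 − 17 = 47; q' = -54.2 + 2.8·64 = 125.
Government outlay = subsidy × quantity = 17 × 125 = 2125.

Government cost = $2125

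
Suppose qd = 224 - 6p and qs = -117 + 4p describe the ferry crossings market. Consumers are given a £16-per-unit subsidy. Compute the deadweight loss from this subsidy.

Deadweight loss = £307.2

Pre-subsidy: 224 - 6p = -117 + 4p gives p* = 34.1, q* = 19.4.
With the rebate, buyers effectively pay pb = ps − 16, where ps is the price sellers receive.
Demand in terms of ps becomes qd = 224 − 6(ps − 16) = 320 - 6ps. Setting this equal to supply: 320 - 6ps = -117 + 4ps, so ps = 43.7.
Buyers pay pb = 43.7 − 16 = 27.7; q' = -117 + 4·43.7 = 57.8.
The subsidy expands output by 57.8 − 19.4 = 38.4 past the efficient level; on those units the gap between marginal cost and willingness to pay runs from 0 up to 16.
DWL = ½ × 16 × 38.4 = 307.2.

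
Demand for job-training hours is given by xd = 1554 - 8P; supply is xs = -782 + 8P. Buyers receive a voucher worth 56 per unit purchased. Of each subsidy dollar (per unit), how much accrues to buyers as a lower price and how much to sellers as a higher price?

Buyers gain 28 per unit; sellers gain 28 per unit

Pre-subsidy: 1554 - 8P = -782 + 8P gives P* = 146, x* = 386.
With the rebate, buyers effectively pay Pb = Ps − 56, where Ps is the price sellers receive.
Demand in terms of Ps becomes xd = 1554 − 8(Ps − 56) = 2002 - 8Ps. Setting this equal to supply: 2002 - 8Ps = -782 + 8Ps, so Ps = 174.
Buyers pay Pb = 174 − 56 = 118; x' = -782 + 8·174 = 610.
Buyers' price falls by P* − Pb = 146 − 118 = 28; sellers' price rises by Ps − P* = 174 − 146 = 28.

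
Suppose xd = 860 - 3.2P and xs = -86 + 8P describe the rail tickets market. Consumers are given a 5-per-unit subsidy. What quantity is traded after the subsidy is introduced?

Pre-subsidy: 860 - 3.2P = -86 + 8P gives P* = 2365/28, x* = 4128/7.
With the rebate, buyers effectively pay Pb = Ps − 5, where Ps is the price sellers receive.
Demand in terms of Ps becomes xd = 860 − 3.2(Ps − 5) = 876 - 3.2Ps. Setting this equal to supply: 876 - 3.2Ps = -86 + 8Ps, so Ps = 2405/28.
Buyers pay Pb = 2405/28 − 5 = 2265/28; x' = -86 + 8·(2405/28) = 4208/7.

x' = 4208/7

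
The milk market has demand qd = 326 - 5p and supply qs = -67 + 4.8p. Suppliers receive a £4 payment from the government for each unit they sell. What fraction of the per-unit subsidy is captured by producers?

Pre-subsidy: 326 - 5p = -67 + 4.8p gives p* = 1965/49, q* = 6149/49.
With the subsidy, sellers receive ps = pb + 4 for each unit, where pb is the price buyers pay.
Supply in terms of pb becomes qs = -67 + 4.8(pb + 4) = -47.8 + 4.8pb. Setting this equal to demand: 326 - 5pb = -47.8 + 4.8pb, so pb = 267/7.
Sellers receive ps = 267/7 + 4 = 295/7; q' = 326 − 5·(267/7) = 947/7.
Buyers' price falls by p* − pb = 1965/49 − 267/7 = 96/49; sellers' price rises by ps − p* = 295/7 − 1965/49 = 100/49.
So producers capture (100/49)/4 = 25/49 of each unit of subsidy.

Producer share = 25/49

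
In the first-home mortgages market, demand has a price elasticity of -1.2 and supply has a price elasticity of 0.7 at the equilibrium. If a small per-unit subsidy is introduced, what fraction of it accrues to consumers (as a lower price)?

For a small subsidy around the equilibrium, the benefit split depends on the relative slopes, which at a point are proportional to the elasticities.
Buyer share = εs/(εs + |εd|) = 0.7/(0.7 + 1.2) = 7/19; seller share = |εd|/(εs + |εd|) = 12/19.

Consumer share = 7/19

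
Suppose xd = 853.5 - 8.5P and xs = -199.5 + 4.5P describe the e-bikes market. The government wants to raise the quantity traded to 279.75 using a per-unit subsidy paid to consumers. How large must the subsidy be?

At x = 279.75, invert demand for the buyer price: Pb = (853.5 − 279.75)/8.5 = 67.5; invert supply for the seller price: Ps = (279.75 − (-199.5))/4.5 = 106.5.
The subsidy must fill the gap: s = Ps − Pb = 106.5 − 67.5 = 39.

Required subsidy s = 39 per unit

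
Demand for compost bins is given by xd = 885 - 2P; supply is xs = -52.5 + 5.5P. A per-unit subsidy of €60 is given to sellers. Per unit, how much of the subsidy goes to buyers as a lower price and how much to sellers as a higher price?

Pre-subsidy: 885 - 2P = -52.5 + 5.5P gives P* = 125, x* = 635.
With the subsidy, sellers receive Ps = Pb + 60 for each unit, where Pb is the price buyers pay.
Supply in terms of Pb becomes xs = -52.5 + 5.5(Pb + 60) = 277.5 + 5.5Pb. Setting this equal to demand: 885 - 2Pb = 277.5 + 5.5Pb, so Pb = 81.
Sellers receive Ps = 81 + 60 = 141; x' = 885 − 2·81 = 723.
Buyers' price falls by P* − Pb = 125 − 81 = 44; sellers' price rises by Ps − P* = 141 − 125 = 16.

Buyers gain €44 per unit; sellers gain €16 per unit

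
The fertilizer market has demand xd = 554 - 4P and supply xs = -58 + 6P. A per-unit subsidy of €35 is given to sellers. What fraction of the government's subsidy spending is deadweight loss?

DWL / government spending = 105/983

Pre-subsidy: 554 - 4P = -58 + 6P gives P* = 61.2, x* = 309.2.
With the subsidy, sellers receive Ps = Pb + 35 for each unit, where Pb is the price buyers pay.
Supply in terms of Pb becomes xs = -58 + 6(Pb + 35) = 152 + 6Pb. Setting this equal to demand: 554 - 4Pb = 152 + 6Pb, so Pb = 40.2.
Sellers receive Ps = 40.2 + 35 = 75.2; x' = 554 − 4·40.2 = 393.2.
ΔCS = ½(309.2 + 393.2)(61.2 − 40.2) = 7375.2; ΔPS = ½(309.2 + 393.2)(75.2 − 61.2) = 4916.8.
Government spending = 35 × 393.2 = 13762.
DWL = ½ × 35 × (393.2 − 309.2) = 1470; fraction = 1470 / 13762 = 105/983.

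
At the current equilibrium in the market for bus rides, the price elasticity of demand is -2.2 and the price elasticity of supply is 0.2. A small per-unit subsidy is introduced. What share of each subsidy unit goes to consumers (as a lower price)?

For a small subsidy around the equilibrium, the benefit split depends on the relative slopes, which at a point are proportional to the elasticities.
Buyer share = εs/(εs + |εd|) = 0.2/(0.2 + 2.2) = 1/12; seller share = |εd|/(εs + |εd|) = 11/12.

Consumer share = 1/12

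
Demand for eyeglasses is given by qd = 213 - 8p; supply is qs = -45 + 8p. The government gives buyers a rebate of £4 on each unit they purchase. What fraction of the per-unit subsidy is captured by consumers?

Pre-subsidy: 213 - 8p = -45 + 8p gives p* = 16.125, q* = 84.
With the rebate, buyers effectively pay pb = ps − 4, where ps is the price sellers receive.
Demand in terms of ps becomes qd = 213 − 8(ps − 4) = 245 - 8ps. Setting this equal to supply: 245 - 8ps = -45 + 8ps, so ps = 18.125.
Buyers pay pb = 18.125 − 4 = 14.125; q' = -45 + 8·18.125 = 100.
Buyers' price falls by p* − pb = 16.125 − 14.125 = 2; sellers' price rises by ps − p* = 18.125 − 16.125 = 2.
So consumers capture 2/4 = 0.5 of each unit of subsidy.

Consumer share = 0.5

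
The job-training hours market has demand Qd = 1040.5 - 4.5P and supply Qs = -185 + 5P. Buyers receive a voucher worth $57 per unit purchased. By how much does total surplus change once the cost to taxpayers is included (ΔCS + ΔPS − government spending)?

Pre-subsidy: 1040.5 - 4.5P = -185 + 5P gives P* = 129, Q* = 460.
With the rebate, buyers effectively pay Pb = Ps − 57, where Ps is the price sellers receive.
Demand in terms of Ps becomes Qd = 1040.5 − 4.5(Ps − 57) = 1297 - 4.5Ps. Setting this equal to supply: 1297 - 4.5Ps = -185 + 5Ps, so Ps = 156.
Buyers pay Pb = 156 − 57 = 99; Q' = -185 + 5·156 = 595.
ΔCS = ½(460 + 595)(129 − 99) = 15825; ΔPS = ½(460 + 595)(156 − 129) = 14242.5.
Government spending = 57 × 595 = 33915.
Net change = 15825 + 14242.5 − 33915 = -3847.5. The loss equals the DWL triangle ½·57·135.

Net change in total surplus = -$3847.5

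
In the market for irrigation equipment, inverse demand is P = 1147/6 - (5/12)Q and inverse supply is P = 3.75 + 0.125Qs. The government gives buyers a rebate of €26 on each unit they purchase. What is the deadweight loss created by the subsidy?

Pre-subsidy: 1147/6 - (5/12)Q = 3.75 + 0.125Q gives Q* = 346 and P* = 47.
With the rebate, buyers effectively pay Pb = Ps − 26, where Ps is the price sellers receive.
On the curves, Pb = 1147/6 - (5/12)Q and Ps = 3.75 + 0.125Q; the wedge Ps − Pb = 26 gives 3.75 + 0.125Q − (1147/6 - (5/12)Q) = 26, so Q' = 394.
Then Pb = 1147/6 − (5/12)·394 = 27 and Ps = 3.75 + 0.125·394 = 53.
The subsidy expands output by 394 − 346 = 48 past the efficient level; on those units the gap between marginal cost and willingness to pay runs from 0 up to 26.
DWL = ½ × 26 × 48 = 624.

Deadweight loss = €624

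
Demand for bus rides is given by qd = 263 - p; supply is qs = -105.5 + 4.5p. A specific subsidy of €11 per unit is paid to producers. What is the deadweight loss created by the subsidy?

Pre-subsidy: 263 - p = -105.5 + 4.5p gives p* = 67, q* = 196.
With the subsidy, sellers receive ps = pb + 11 for each unit, where pb is the price buyers pay.
Supply in terms of pb becomes qs = -105.5 + 4.5(pb + 11) = -56 + 4.5pb. Setting this equal to demand: 263 - pb = -56 + 4.5pb, so pb = 58.
Sellers receive ps = 58 + 11 = 69; q' = 263 − 1·58 = 205.
The subsidy expands output by 205 − 196 = 9 past the efficient level; on those units the gap between marginal cost and willingness to pay runs from 0 up to 11.
DWL = ½ × 11 × 9 = 49.5.

Deadweight loss = €49.5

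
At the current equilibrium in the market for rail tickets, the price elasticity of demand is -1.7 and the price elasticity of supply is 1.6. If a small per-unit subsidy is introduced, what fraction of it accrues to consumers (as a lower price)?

For a small subsidy around the equilibrium, the benefit split depends on the relative slopes, which at a point are proportional to the elasticities.
Buyer share = εs/(εs + |εd|) = 1.6/(1.6 + 1.7) = 16/33; seller share = |εd|/(εs + |εd|) = 17/33.

Consumer share = 16/33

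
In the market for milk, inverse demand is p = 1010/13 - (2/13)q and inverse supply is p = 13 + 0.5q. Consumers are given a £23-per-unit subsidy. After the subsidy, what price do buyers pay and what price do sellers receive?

Pre-subsidy: 1010/13 - (2/13)q = 13 + 0.5q gives q* = 1682/17 and p* = 1062/17.
With the rebate, buyers effectively pay pb = ps − 23, where ps is the price sellers receive.
On the curves, pb = 1010/13 - (2/13)q and ps = 13 + 0.5q; the wedge ps − pb = 23 gives 13 + 0.5q − (1010/13 - (2/13)q) = 23, so q' = 2280/17.
Then pb = 1010/13 − (2/13)·(2280/17) = 970/17 and ps = 13 + 0.5·(2280/17) = 1361/17.

Buyers pay 970/17; sellers receive 1361/17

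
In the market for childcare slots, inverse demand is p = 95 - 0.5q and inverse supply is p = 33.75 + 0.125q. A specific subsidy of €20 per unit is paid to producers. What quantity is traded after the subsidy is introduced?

q' = 130

Pre-subsidy: 95 - 0.5q = 33.75 + 0.125q gives q* = 98 and p* = 46.
With the subsidy, sellers receive ps = pb + 20 for each unit, where pb is the price buyers pay.
On the curves, pb = 95 - 0.5q and ps = 33.75 + 0.125q; the wedge ps − pb = 20 gives 33.75 + 0.125q − (95 - 0.5q) = 20, so q' = 130.
Then pb = 95 − 0.5·130 = 30 and ps = 33.75 + 0.125·130 = 50.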